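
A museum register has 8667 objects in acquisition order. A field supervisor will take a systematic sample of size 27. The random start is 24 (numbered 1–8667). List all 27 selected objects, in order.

24, 345, 666, 987, 1308, 1629, 1950, 2271, 2592, 2913, 3234, 3555, 3876, 4197, 4518, 4839, 5160, 5481, 5802, 6123, 6444, 6765, 7086, 7407, 7728, 8049, 8370

k = N/n = 8667/27 = 321
object 1: 24
object 2: 24 + 321 = 345
object 3: 345 + 321 = 666
object 4: 666 + 321 = 987
object 5: 987 + 321 = 1308
object 6: 1308 + 321 = 1629
object 7: 1629 + 321 = 1950
object 8: 1950 + 321 = 2271
object 9: 2271 + 321 = 2592
object 10: 2592 + 321 = 2913
object 11: 2913 + 321 = 3234
object 12: 3234 + 321 = 3555
object 13: 3555 + 321 = 3876
object 14: 3876 + 321 = 4197
object 15: 4197 + 321 = 4518
object 16: 4518 + 321 = 4839
object 17: 4839 + 321 = 5160
object 18: 5160 + 321 = 5481
object 19: 5481 + 321 = 5802
object 20: 5802 + 321 = 6123
object 21: 6123 + 321 = 6444
object 22: 6444 + 321 = 6765
object 23: 6765 + 321 = 7086
object 24: 7086 + 321 = 7407
object 25: 7407 + 321 = 7728
object 26: 7728 + 321 = 8049
object 27: 8049 + 321 = 8370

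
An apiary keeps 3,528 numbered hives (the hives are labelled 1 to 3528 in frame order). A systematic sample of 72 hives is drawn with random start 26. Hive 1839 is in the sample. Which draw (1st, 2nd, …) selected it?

38

k = 3528/72 = 49
position = (1839 − 26)/49 + 1 = 1813/49 + 1 = 37 + 1 = 38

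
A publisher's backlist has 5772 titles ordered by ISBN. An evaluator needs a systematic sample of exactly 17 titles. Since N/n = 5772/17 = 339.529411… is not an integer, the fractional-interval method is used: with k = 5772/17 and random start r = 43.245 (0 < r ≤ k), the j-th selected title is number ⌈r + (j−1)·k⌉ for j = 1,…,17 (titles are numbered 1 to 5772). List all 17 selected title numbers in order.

j=1: r + 0k = 43.245 → ⌈·⌉ = 44
j=2: r + 1k = 382.774411… → ⌈·⌉ = 383
j=3: r + 2k = 722.303823… → ⌈·⌉ = 723
j=4: r + 3k = 1061.833235… → ⌈·⌉ = 1062
j=5: r + 4k = 1401.362647… → ⌈·⌉ = 1402
j=6: r + 5k = 1740.892058… → ⌈·⌉ = 1741
j=7: r + 6k = 2080.421470… → ⌈·⌉ = 2081
j=8: r + 7k = 2419.950882… → ⌈·⌉ = 2420
j=9: r + 8k = 2759.480294… → ⌈·⌉ = 2760
j=10: r + 9k = 3099.009705… → ⌈·⌉ = 3100
j=11: r + 10k = 3438.539117… → ⌈·⌉ = 3439
j=12: r + 11k = 3778.068529… → ⌈·⌉ = 3779
j=13: r + 12k = 4117.597941… → ⌈·⌉ = 4118
j=14: r + 13k = 4457.127352… → ⌈·⌉ = 4458
j=15: r + 14k = 4796.656764… → ⌈·⌉ = 4797
j=16: r + 15k = 5136.186176… → ⌈·⌉ = 5137
j=17: r + 16k = 5475.715588… → ⌈·⌉ = 5476

44, 383, 723, 1062, 1402, 1741, 2081, 2420, 2760, 3100, 3439, 3779, 4118, 4458, 4797, 5137, 5476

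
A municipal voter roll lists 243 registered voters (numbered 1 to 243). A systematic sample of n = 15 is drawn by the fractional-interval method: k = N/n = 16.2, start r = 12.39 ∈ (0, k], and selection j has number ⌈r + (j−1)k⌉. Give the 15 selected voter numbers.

j=1: r + 0k = 12.39 → ⌈·⌉ = 13
j=2: r + 1k = 28.59 → ⌈·⌉ = 29
j=3: r + 2k = 44.79 → ⌈·⌉ = 45
j=4: r + 3k = 60.99 → ⌈·⌉ = 61
j=5: r + 4k = 77.19 → ⌈·⌉ = 78
j=6: r + 5k = 93.39 → ⌈·⌉ = 94
j=7: r + 6k = 109.59 → ⌈·⌉ = 110
j=8: r + 7k = 125.79 → ⌈·⌉ = 126
j=9: r + 8k = 141.99 → ⌈·⌉ = 142
j=10: r + 9k = 158.19 → ⌈·⌉ = 159
j=11: r + 10k = 174.39 → ⌈·⌉ = 175
j=12: r + 11k = 190.59 → ⌈·⌉ = 191
j=13: r + 12k = 206.79 → ⌈·⌉ = 207
j=14: r + 13k = 222.99 → ⌈·⌉ = 223
j=15: r + 14k = 239.19 → ⌈·⌉ = 240

13, 29, 45, 61, 78, 94, 110, 126, 142, 159, 175, 191, 207, 223, 240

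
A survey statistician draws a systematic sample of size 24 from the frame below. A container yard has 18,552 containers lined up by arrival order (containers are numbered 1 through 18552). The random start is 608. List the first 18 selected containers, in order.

608, 1381, 2154, 2927, 3700, 4473, 5246, 6019, 6792, 7565, 8338, 9111, 9884, 10657, 11430, 12203, 12976, 13749

k = N/n = 18552/24 = 773
container 1: 608
container 2: 608 + 773 = 1381
container 3: 1381 + 773 = 2154
container 4: 2154 + 773 = 2927
container 5: 2927 + 773 = 3700
container 6: 3700 + 773 = 4473
container 7: 4473 + 773 = 5246
container 8: 5246 + 773 = 6019
container 9: 6019 + 773 = 6792
container 10: 6792 + 773 = 7565
container 11: 7565 + 773 = 8338
container 12: 8338 + 773 = 9111
container 13: 9111 + 773 = 9884
container 14: 9884 + 773 = 10657
container 15: 10657 + 773 = 11430
container 16: 11430 + 773 = 12203
container 17: 12203 + 773 = 12976
container 18: 12976 + 773 = 13749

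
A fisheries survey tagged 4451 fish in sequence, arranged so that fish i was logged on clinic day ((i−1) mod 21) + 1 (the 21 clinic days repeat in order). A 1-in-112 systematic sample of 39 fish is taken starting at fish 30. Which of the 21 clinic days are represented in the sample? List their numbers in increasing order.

2, 9, 16

Consecutive selections differ by k = 112, so their clinic day numbers differ by 112 mod 21 = 7.
gcd(112, 21) = 7, so the sample visits 21/7 = 3 distinct residues mod 21.
Start 30 is clinic day 9; the clinic days hit are 2, 9, 16.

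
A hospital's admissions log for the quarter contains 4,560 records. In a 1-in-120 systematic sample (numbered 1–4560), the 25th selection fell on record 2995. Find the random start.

115

k = 120
r = 2995 − (25−1)×120 = 2995 − 2880 = 115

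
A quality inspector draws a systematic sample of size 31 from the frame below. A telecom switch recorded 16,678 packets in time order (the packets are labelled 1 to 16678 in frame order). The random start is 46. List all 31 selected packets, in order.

46, 584, 1122, 1660, 2198, 2736, 3274, 3812, 4350, 4888, 5426, 5964, 6502, 7040, 7578, 8116, 8654, 9192, 9730, 10268, 10806, 11344, 11882, 12420, 12958, 13496, 14034, 14572, 15110, 15648, 16186

k = N/n = 16678/31 = 538
packet 1: 46
packet 2: 46 + 538 = 584
packet 3: 584 + 538 = 1122
packet 4: 1122 + 538 = 1660
packet 5: 1660 + 538 = 2198
packet 6: 2198 + 538 = 2736
packet 7: 2736 + 538 = 3274
packet 8: 3274 + 538 = 3812
packet 9: 3812 + 538 = 4350
packet 10: 4350 + 538 = 4888
packet 11: 4888 + 538 = 5426
packet 12: 5426 + 538 = 5964
packet 13: 5964 + 538 = 6502
packet 14: 6502 + 538 = 7040
packet 15: 7040 + 538 = 7578
packet 16: 7578 + 538 = 8116
packet 17: 8116 + 538 = 8654
packet 18: 8654 + 538 = 9192
packet 19: 9192 + 538 = 9730
packet 20: 9730 + 538 = 10268
packet 21: 10268 + 538 = 10806
packet 22: 10806 + 538 = 11344
packet 23: 11344 + 538 = 11882
packet 24: 11882 + 538 = 12420
packet 25: 12420 + 538 = 12958
packet 26: 12958 + 538 = 13496
packet 27: 13496 + 538 = 14034
packet 28: 14034 + 538 = 14572
packet 29: 14572 + 538 = 15110
packet 30: 15110 + 538 = 15648
packet 31: 15648 + 538 = 16186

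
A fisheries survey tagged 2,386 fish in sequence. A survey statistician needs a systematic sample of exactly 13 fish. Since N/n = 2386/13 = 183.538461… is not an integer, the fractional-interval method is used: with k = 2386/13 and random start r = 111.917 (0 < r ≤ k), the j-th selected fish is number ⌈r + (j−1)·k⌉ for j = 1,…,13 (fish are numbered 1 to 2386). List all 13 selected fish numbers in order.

j=1: r + 0k = 111.917 → ⌈·⌉ = 112
j=2: r + 1k = 295.455461… → ⌈·⌉ = 296
j=3: r + 2k = 478.993923… → ⌈·⌉ = 479
j=4: r + 3k = 662.532384… → ⌈·⌉ = 663
j=5: r + 4k = 846.070846… → ⌈·⌉ = 847
j=6: r + 5k = 1029.609307… → ⌈·⌉ = 1030
j=7: r + 6k = 1213.147769… → ⌈·⌉ = 1214
j=8: r + 7k = 1396.686230… → ⌈·⌉ = 1397
j=9: r + 8k = 1580.224692… → ⌈·⌉ = 1581
j=10: r + 9k = 1763.763153… → ⌈·⌉ = 1764
j=11: r + 10k = 1947.301615… → ⌈·⌉ = 1948
j=12: r + 11k = 2130.840076… → ⌈·⌉ = 2131
j=13: r + 12k = 2314.378538… → ⌈·⌉ = 2315

112, 296, 479, 663, 847, 1030, 1214, 1397, 1581, 1764, 1948, 2131, 2315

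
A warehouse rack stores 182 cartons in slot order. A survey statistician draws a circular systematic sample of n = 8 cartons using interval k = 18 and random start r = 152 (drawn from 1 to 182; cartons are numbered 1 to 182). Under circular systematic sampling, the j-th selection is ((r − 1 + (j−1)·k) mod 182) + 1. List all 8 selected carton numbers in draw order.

152, 170, 6, 24, 42, 60, 78, 96

Selection 1: 152
Selection 2: 152 + 18 = 170
Selection 3: 170 + 18 = 188 → 188 − 182 = 6
Selection 4: 6 + 18 = 24
Selection 5: 24 + 18 = 42
Selection 6: 42 + 18 = 60
Selection 7: 60 + 18 = 78
Selection 8: 78 + 18 = 96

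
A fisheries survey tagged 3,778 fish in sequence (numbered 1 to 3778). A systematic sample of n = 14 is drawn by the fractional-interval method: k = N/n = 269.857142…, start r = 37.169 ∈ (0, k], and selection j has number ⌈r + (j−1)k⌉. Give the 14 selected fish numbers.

j=1: r + 0k = 37.169 → ⌈·⌉ = 38
j=2: r + 1k = 307.026142… → ⌈·⌉ = 308
j=3: r + 2k = 576.883285… → ⌈·⌉ = 577
j=4: r + 3k = 846.740428… → ⌈·⌉ = 847
j=5: r + 4k = 1116.597571… → ⌈·⌉ = 1117
j=6: r + 5k = 1386.454714… → ⌈·⌉ = 1387
j=7: r + 6k = 1656.311857… → ⌈·⌉ = 1657
j=8: r + 7k = 1926.169 → ⌈·⌉ = 1927
j=9: r + 8k = 2196.026142… → ⌈·⌉ = 2197
j=10: r + 9k = 2465.883285… → ⌈·⌉ = 2466
j=11: r + 10k = 2735.740428… → ⌈·⌉ = 2736
j=12: r + 11k = 3005.597571… → ⌈·⌉ = 3006
j=13: r + 12k = 3275.454714… → ⌈·⌉ = 3276
j=14: r + 13k = 3545.311857… → ⌈·⌉ = 3546

38, 308, 577, 847, 1117, 1387, 1657, 1927, 2197, 2466, 2736, 3006, 3276, 3546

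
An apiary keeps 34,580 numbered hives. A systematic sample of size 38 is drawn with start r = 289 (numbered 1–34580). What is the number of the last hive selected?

k = 34580/38 = 910
38th selection = r + (38−1)·k = 289 + 37×910 = 289 + 33670 = 33959

33959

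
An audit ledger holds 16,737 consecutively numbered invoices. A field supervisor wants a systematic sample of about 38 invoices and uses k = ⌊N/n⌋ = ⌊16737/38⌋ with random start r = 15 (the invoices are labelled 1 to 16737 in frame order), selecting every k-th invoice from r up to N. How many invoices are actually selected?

k = ⌊16737/38⌋ = 440
Achieved size = ⌊(16737 − 15)/440⌋ + 1 = ⌊16722/440⌋ + 1 = 38 + 1 = 39
(last selection: 15 + 38×440 = 16735 ≤ 16737; next would be 17175 > 16737)

39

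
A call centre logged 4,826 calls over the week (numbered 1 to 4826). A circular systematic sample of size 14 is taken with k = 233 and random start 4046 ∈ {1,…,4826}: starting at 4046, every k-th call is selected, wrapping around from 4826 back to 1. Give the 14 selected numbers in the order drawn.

Selection 1: 4046
Selection 2: 4046 + 233 = 4279
Selection 3: 4279 + 233 = 4512
Selection 4: 4512 + 233 = 4745
Selection 5: 4745 + 233 = 4978 → 4978 − 4826 = 152
Selection 6: 152 + 233 = 385
Selection 7: 385 + 233 = 618
Selection 8: 618 + 233 = 851
Selection 9: 851 + 233 = 1084
Selection 10: 1084 + 233 = 1317
Selection 11: 1317 + 233 = 1550
Selection 12: 1550 + 233 = 1783
Selection 13: 1783 + 233 = 2016
Selection 14: 2016 + 233 = 2249

4046, 4279, 4512, 4745, 152, 385, 618, 851, 1084, 1317, 1550, 1783, 2016, 2249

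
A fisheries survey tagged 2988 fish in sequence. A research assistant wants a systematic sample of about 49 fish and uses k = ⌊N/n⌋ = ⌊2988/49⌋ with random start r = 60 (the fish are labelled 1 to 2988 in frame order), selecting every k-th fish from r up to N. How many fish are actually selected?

k = ⌊2988/49⌋ = 60
Achieved size = ⌊(2988 − 60)/60⌋ + 1 = ⌊2928/60⌋ + 1 = 48 + 1 = 49
(last selection: 60 + 48×60 = 2940 ≤ 2988; next would be 3000 > 2988)

49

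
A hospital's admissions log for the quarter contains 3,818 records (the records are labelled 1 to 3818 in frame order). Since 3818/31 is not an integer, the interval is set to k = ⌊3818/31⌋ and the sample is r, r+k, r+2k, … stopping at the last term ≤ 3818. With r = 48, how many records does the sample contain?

31

k = ⌊3818/31⌋ = 123
Achieved size = ⌊(3818 − 48)/123⌋ + 1 = ⌊3770/123⌋ + 1 = 30 + 1 = 31
(last selection: 48 + 30×123 = 3738 ≤ 3818; next would be 3861 > 3818)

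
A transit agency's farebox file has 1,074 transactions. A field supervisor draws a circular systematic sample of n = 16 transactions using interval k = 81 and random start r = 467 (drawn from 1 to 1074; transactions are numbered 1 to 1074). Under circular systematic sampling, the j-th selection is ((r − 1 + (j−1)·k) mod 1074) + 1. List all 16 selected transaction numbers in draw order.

Selection 1: 467
Selection 2: 467 + 81 = 548
Selection 3: 548 + 81 = 629
Selection 4: 629 + 81 = 710
Selection 5: 710 + 81 = 791
Selection 6: 791 + 81 = 872
Selection 7: 872 + 81 = 953
Selection 8: 953 + 81 = 1034
Selection 9: 1034 + 81 = 1115 → 1115 − 1074 = 41
Selection 10: 41 + 81 = 122
Selection 11: 122 + 81 = 203
Selection 12: 203 + 81 = 284
Selection 13: 284 + 81 = 365
Selection 14: 365 + 81 = 446
Selection 15: 446 + 81 = 527
Selection 16: 527 + 81 = 608

467, 548, 629, 710, 791, 872, 953, 1034, 41, 122, 203, 284, 365, 446, 527, 608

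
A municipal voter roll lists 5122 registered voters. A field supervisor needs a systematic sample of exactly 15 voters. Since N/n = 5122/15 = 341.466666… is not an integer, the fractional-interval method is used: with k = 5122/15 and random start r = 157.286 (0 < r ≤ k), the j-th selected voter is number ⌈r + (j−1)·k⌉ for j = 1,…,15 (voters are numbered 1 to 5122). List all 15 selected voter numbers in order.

j=1: r + 0k = 157.286 → ⌈·⌉ = 158
j=2: r + 1k = 498.752666… → ⌈·⌉ = 499
j=3: r + 2k = 840.219333… → ⌈·⌉ = 841
j=4: r + 3k = 1181.686 → ⌈·⌉ = 1182
j=5: r + 4k = 1523.152666… → ⌈·⌉ = 1524
j=6: r + 5k = 1864.619333… → ⌈·⌉ = 1865
j=7: r + 6k = 2206.086 → ⌈·⌉ = 2207
j=8: r + 7k = 2547.552666… → ⌈·⌉ = 2548
j=9: r + 8k = 2889.019333… → ⌈·⌉ = 2890
j=10: r + 9k = 3230.486 → ⌈·⌉ = 3231
j=11: r + 10k = 3571.952666… → ⌈·⌉ = 3572
j=12: r + 11k = 3913.419333… → ⌈·⌉ = 3914
j=13: r + 12k = 4254.886 → ⌈·⌉ = 4255
j=14: r + 13k = 4596.352666… → ⌈·⌉ = 4597
j=15: r + 14k = 4937.819333… → ⌈·⌉ = 4938

158, 499, 841, 1182, 1524, 1865, 2207, 2548, 2890, 3231, 3572, 3914, 4255, 4597, 4938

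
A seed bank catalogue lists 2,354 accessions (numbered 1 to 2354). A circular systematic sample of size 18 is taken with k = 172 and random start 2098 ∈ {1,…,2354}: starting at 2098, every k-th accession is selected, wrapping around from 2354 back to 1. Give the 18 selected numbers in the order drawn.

Selection 1: 2098
Selection 2: 2098 + 172 = 2270
Selection 3: 2270 + 172 = 2442 → 2442 − 2354 = 88
Selection 4: 88 + 172 = 260
Selection 5: 260 + 172 = 432
Selection 6: 432 + 172 = 604
Selection 7: 604 + 172 = 776
Selection 8: 776 + 172 = 948
Selection 9: 948 + 172 = 1120
Selection 10: 1120 + 172 = 1292
Selection 11: 1292 + 172 = 1464
Selection 12: 1464 + 172 = 1636
Selection 13: 1636 + 172 = 1808
Selection 14: 1808 + 172 = 1980
Selection 15: 1980 + 172 = 2152
Selection 16: 2152 + 172 = 2324
Selection 17: 2324 + 172 = 2496 → 2496 − 2354 = 142
Selection 18: 142 + 172 = 314

2098, 2270, 88, 260, 432, 604, 776, 948, 1120, 1292, 1464, 1636, 1808, 1980, 2152, 2324, 142, 314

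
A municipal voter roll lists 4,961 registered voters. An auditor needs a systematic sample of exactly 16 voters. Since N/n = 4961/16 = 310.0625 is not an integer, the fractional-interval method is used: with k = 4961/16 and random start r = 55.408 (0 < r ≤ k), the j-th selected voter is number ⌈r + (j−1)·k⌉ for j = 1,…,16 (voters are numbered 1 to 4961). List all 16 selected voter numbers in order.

j=1: r + 0k = 55.408 → ⌈·⌉ = 56
j=2: r + 1k = 365.4705 → ⌈·⌉ = 366
j=3: r + 2k = 675.533 → ⌈·⌉ = 676
j=4: r + 3k = 985.5955 → ⌈·⌉ = 986
j=5: r + 4k = 1295.658 → ⌈·⌉ = 1296
j=6: r + 5k = 1605.7205 → ⌈·⌉ = 1606
j=7: r + 6k = 1915.783 → ⌈·⌉ = 1916
j=8: r + 7k = 2225.8455 → ⌈·⌉ = 2226
j=9: r + 8k = 2535.908 → ⌈·⌉ = 2536
j=10: r + 9k = 2845.9705 → ⌈·⌉ = 2846
j=11: r + 10k = 3156.033 → ⌈·⌉ = 3157
j=12: r + 11k = 3466.0955 → ⌈·⌉ = 3467
j=13: r + 12k = 3776.158 → ⌈·⌉ = 3777
j=14: r + 13k = 4086.2205 → ⌈·⌉ = 4087
j=15: r + 14k = 4396.283 → ⌈·⌉ = 4397
j=16: r + 15k = 4706.3455 → ⌈·⌉ = 4707

56, 366, 676, 986, 1296, 1606, 1916, 2226, 2536, 2846, 3157, 3467, 3777, 4087, 4397, 4707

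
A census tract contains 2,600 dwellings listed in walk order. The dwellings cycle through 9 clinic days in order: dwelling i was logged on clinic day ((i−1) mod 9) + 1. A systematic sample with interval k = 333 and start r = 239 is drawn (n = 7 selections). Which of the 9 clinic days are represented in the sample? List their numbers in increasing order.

5

Consecutive selections differ by k = 333, so their clinic day numbers differ by 333 mod 9 = 0.
gcd(333, 9) = 9, so the sample visits 9/9 = 1 distinct residues mod 9.
Start 239 is clinic day 5; the clinic days hit are 5.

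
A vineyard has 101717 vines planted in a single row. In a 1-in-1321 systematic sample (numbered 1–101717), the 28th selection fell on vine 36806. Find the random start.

1139

k = 1321
r = 36806 − (28−1)×1321 = 36806 − 35667 = 1139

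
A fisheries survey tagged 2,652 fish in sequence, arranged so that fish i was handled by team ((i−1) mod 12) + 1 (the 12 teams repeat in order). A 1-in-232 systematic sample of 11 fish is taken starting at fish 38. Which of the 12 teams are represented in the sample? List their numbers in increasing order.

2, 6, 10

Consecutive selections differ by k = 232, so their team numbers differ by 232 mod 12 = 4.
gcd(232, 12) = 4, so the sample visits 12/4 = 3 distinct residues mod 12.
Start 38 is team 2; the teams hit are 2, 6, 10.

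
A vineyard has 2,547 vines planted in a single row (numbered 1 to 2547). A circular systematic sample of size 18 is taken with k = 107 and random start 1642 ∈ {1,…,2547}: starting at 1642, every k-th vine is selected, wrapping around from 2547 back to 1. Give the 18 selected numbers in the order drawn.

Selection 1: 1642
Selection 2: 1642 + 107 = 1749
Selection 3: 1749 + 107 = 1856
Selection 4: 1856 + 107 = 1963
Selection 5: 1963 + 107 = 2070
Selection 6: 2070 + 107 = 2177
Selection 7: 2177 + 107 = 2284
Selection 8: 2284 + 107 = 2391
Selection 9: 2391 + 107 = 2498
Selection 10: 2498 + 107 = 2605 → 2605 − 2547 = 58
Selection 11: 58 + 107 = 165
Selection 12: 165 + 107 = 272
Selection 13: 272 + 107 = 379
Selection 14: 379 + 107 = 486
Selection 15: 486 + 107 = 593
Selection 16: 593 + 107 = 700
Selection 17: 700 + 107 = 807
Selection 18: 807 + 107 = 914

1642, 1749, 1856, 1963, 2070, 2177, 2284, 2391, 2498, 58, 165, 272, 379, 486, 593, 700, 807, 914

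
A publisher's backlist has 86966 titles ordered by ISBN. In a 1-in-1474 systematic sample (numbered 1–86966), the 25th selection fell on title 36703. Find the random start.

1327

k = 1474
r = 36703 − (25−1)×1474 = 36703 − 35376 = 1327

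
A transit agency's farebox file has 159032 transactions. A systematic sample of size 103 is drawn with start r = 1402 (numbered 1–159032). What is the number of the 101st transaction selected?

155802

k = 159032/103 = 1544
101st selection = r + (101−1)·k = 1402 + 100×1544 = 1402 + 154400 = 155802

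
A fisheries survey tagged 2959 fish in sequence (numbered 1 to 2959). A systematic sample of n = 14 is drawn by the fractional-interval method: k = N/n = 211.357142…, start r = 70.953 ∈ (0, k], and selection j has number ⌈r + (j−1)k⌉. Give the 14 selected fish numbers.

j=1: r + 0k = 70.953 → ⌈·⌉ = 71
j=2: r + 1k = 282.310142… → ⌈·⌉ = 283
j=3: r + 2k = 493.667285… → ⌈·⌉ = 494
j=4: r + 3k = 705.024428… → ⌈·⌉ = 706
j=5: r + 4k = 916.381571… → ⌈·⌉ = 917
j=6: r + 5k = 1127.738714… → ⌈·⌉ = 1128
j=7: r + 6k = 1339.095857… → ⌈·⌉ = 1340
j=8: r + 7k = 1550.453 → ⌈·⌉ = 1551
j=9: r + 8k = 1761.810142… → ⌈·⌉ = 1762
j=10: r + 9k = 1973.167285… → ⌈·⌉ = 1974
j=11: r + 10k = 2184.524428… → ⌈·⌉ = 2185
j=12: r + 11k = 2395.881571… → ⌈·⌉ = 2396
j=13: r + 12k = 2607.238714… → ⌈·⌉ = 2608
j=14: r + 13k = 2818.595857… → ⌈·⌉ = 2819

71, 283, 494, 706, 917, 1128, 1340, 1551, 1762, 1974, 2185, 2396, 2608, 2819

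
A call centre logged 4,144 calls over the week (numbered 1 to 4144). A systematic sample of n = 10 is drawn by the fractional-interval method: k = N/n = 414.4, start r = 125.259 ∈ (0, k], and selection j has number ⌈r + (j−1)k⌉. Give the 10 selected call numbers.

126, 540, 955, 1369, 1783, 2198, 2612, 3027, 3441, 3855

j=1: r + 0k = 125.259 → ⌈·⌉ = 126
j=2: r + 1k = 539.659 → ⌈·⌉ = 540
j=3: r + 2k = 954.059 → ⌈·⌉ = 955
j=4: r + 3k = 1368.459 → ⌈·⌉ = 1369
j=5: r + 4k = 1782.859 → ⌈·⌉ = 1783
j=6: r + 5k = 2197.259 → ⌈·⌉ = 2198
j=7: r + 6k = 2611.659 → ⌈·⌉ = 2612
j=8: r + 7k = 3026.059 → ⌈·⌉ = 3027
j=9: r + 8k = 3440.459 → ⌈·⌉ = 3441
j=10: r + 9k = 3854.859 → ⌈·⌉ = 3855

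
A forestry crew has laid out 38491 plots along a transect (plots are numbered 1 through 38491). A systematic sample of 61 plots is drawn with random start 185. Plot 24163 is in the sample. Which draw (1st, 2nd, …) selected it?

k = 38491/61 = 631
position = (24163 − 185)/631 + 1 = 23978/631 + 1 = 38 + 1 = 39

39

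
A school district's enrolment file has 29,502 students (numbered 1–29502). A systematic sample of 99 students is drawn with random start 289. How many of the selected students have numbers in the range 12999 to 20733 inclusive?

26

k = 29502/99 = 298
First selection ≥ 12999: 289 + ⌈(12999−289)/298⌉·298 = 289 + 43×298 = 13103
Last selection ≤ 20733: 289 + ⌊(20733−289)/298⌋·298 = 289 + 68×298 = 20553
Count = 68 − 43 + 1 = 26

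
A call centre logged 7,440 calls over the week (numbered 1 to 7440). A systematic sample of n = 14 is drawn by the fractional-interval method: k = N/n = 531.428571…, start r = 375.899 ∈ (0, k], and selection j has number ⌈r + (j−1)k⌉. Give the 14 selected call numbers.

376, 908, 1439, 1971, 2502, 3034, 3565, 4096, 4628, 5159, 5691, 6222, 6754, 7285

j=1: r + 0k = 375.899 → ⌈·⌉ = 376
j=2: r + 1k = 907.327571… → ⌈·⌉ = 908
j=3: r + 2k = 1438.756142… → ⌈·⌉ = 1439
j=4: r + 3k = 1970.184714… → ⌈·⌉ = 1971
j=5: r + 4k = 2501.613285… → ⌈·⌉ = 2502
j=6: r + 5k = 3033.041857… → ⌈·⌉ = 3034
j=7: r + 6k = 3564.470428… → ⌈·⌉ = 3565
j=8: r + 7k = 4095.899 → ⌈·⌉ = 4096
j=9: r + 8k = 4627.327571… → ⌈·⌉ = 4628
j=10: r + 9k = 5158.756142… → ⌈·⌉ = 5159
j=11: r + 10k = 5690.184714… → ⌈·⌉ = 5691
j=12: r + 11k = 6221.613285… → ⌈·⌉ = 6222
j=13: r + 12k = 6753.041857… → ⌈·⌉ = 6754
j=14: r + 13k = 7284.470428… → ⌈·⌉ = 7285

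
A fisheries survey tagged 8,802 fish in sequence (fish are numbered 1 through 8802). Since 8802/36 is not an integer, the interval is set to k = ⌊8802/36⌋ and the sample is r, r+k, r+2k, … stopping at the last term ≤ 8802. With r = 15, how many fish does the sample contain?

37

k = ⌊8802/36⌋ = 244
Achieved size = ⌊(8802 − 15)/244⌋ + 1 = ⌊8787/244⌋ + 1 = 36 + 1 = 37
(last selection: 15 + 36×244 = 8799 ≤ 8802; next would be 9043 > 8802)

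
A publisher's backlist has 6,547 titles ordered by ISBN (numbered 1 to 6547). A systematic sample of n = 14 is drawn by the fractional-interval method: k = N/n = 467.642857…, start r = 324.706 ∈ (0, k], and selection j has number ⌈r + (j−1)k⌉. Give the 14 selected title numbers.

325, 793, 1260, 1728, 2196, 2663, 3131, 3599, 4066, 4534, 5002, 5469, 5937, 6405

j=1: r + 0k = 324.706 → ⌈·⌉ = 325
j=2: r + 1k = 792.348857… → ⌈·⌉ = 793
j=3: r + 2k = 1259.991714… → ⌈·⌉ = 1260
j=4: r + 3k = 1727.634571… → ⌈·⌉ = 1728
j=5: r + 4k = 2195.277428… → ⌈·⌉ = 2196
j=6: r + 5k = 2662.920285… → ⌈·⌉ = 2663
j=7: r + 6k = 3130.563142… → ⌈·⌉ = 3131
j=8: r + 7k = 3598.206 → ⌈·⌉ = 3599
j=9: r + 8k = 4065.848857… → ⌈·⌉ = 4066
j=10: r + 9k = 4533.491714… → ⌈·⌉ = 4534
j=11: r + 10k = 5001.134571… → ⌈·⌉ = 5002
j=12: r + 11k = 5468.777428… → ⌈·⌉ = 5469
j=13: r + 12k = 5936.420285… → ⌈·⌉ = 5937
j=14: r + 13k = 6404.063142… → ⌈·⌉ = 6405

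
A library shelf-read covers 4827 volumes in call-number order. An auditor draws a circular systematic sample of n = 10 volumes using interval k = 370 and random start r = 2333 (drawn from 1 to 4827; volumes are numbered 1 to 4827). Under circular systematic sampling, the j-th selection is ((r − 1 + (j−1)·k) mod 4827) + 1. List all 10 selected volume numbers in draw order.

Selection 1: 2333
Selection 2: 2333 + 370 = 2703
Selection 3: 2703 + 370 = 3073
Selection 4: 3073 + 370 = 3443
Selection 5: 3443 + 370 = 3813
Selection 6: 3813 + 370 = 4183
Selection 7: 4183 + 370 = 4553
Selection 8: 4553 + 370 = 4923 → 4923 − 4827 = 96
Selection 9: 96 + 370 = 466
Selection 10: 466 + 370 = 836

2333, 2703, 3073, 3443, 3813, 4183, 4553, 96, 466, 836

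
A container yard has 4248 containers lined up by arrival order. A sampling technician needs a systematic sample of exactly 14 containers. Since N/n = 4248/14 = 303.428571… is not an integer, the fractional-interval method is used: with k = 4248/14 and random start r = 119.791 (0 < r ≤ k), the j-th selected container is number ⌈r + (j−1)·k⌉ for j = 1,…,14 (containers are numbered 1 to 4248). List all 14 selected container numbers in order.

j=1: r + 0k = 119.791 → ⌈·⌉ = 120
j=2: r + 1k = 423.219571… → ⌈·⌉ = 424
j=3: r + 2k = 726.648142… → ⌈·⌉ = 727
j=4: r + 3k = 1030.076714… → ⌈·⌉ = 1031
j=5: r + 4k = 1333.505285… → ⌈·⌉ = 1334
j=6: r + 5k = 1636.933857… → ⌈·⌉ = 1637
j=7: r + 6k = 1940.362428… → ⌈·⌉ = 1941
j=8: r + 7k = 2243.791 → ⌈·⌉ = 2244
j=9: r + 8k = 2547.219571… → ⌈·⌉ = 2548
j=10: r + 9k = 2850.648142… → ⌈·⌉ = 2851
j=11: r + 10k = 3154.076714… → ⌈·⌉ = 3155
j=12: r + 11k = 3457.505285… → ⌈·⌉ = 3458
j=13: r + 12k = 3760.933857… → ⌈·⌉ = 3761
j=14: r + 13k = 4064.362428… → ⌈·⌉ = 4065

120, 424, 727, 1031, 1334, 1637, 1941, 2244, 2548, 2851, 3155, 3458, 3761, 4065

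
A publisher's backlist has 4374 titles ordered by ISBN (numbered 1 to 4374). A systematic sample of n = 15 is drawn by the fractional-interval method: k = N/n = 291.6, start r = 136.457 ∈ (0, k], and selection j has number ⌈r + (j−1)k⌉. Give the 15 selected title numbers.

j=1: r + 0k = 136.457 → ⌈·⌉ = 137
j=2: r + 1k = 428.057 → ⌈·⌉ = 429
j=3: r + 2k = 719.657 → ⌈·⌉ = 720
j=4: r + 3k = 1011.257 → ⌈·⌉ = 1012
j=5: r + 4k = 1302.857 → ⌈·⌉ = 1303
j=6: r + 5k = 1594.457 → ⌈·⌉ = 1595
j=7: r + 6k = 1886.057 → ⌈·⌉ = 1887
j=8: r + 7k = 2177.657 → ⌈·⌉ = 2178
j=9: r + 8k = 2469.257 → ⌈·⌉ = 2470
j=10: r + 9k = 2760.857 → ⌈·⌉ = 2761
j=11: r + 10k = 3052.457 → ⌈·⌉ = 3053
j=12: r + 11k = 3344.057 → ⌈·⌉ = 3345
j=13: r + 12k = 3635.657 → ⌈·⌉ = 3636
j=14: r + 13k = 3927.257 → ⌈·⌉ = 3928
j=15: r + 14k = 4218.857 → ⌈·⌉ = 4219

137, 429, 720, 1012, 1303, 1595, 1887, 2178, 2470, 2761, 3053, 3345, 3636, 3928, 4219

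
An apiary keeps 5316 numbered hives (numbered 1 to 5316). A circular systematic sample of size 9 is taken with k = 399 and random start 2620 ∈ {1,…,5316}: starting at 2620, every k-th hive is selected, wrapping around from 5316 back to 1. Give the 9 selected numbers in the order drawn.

Selection 1: 2620
Selection 2: 2620 + 399 = 3019
Selection 3: 3019 + 399 = 3418
Selection 4: 3418 + 399 = 3817
Selection 5: 3817 + 399 = 4216
Selection 6: 4216 + 399 = 4615
Selection 7: 4615 + 399 = 5014
Selection 8: 5014 + 399 = 5413 → 5413 − 5316 = 97
Selection 9: 97 + 399 = 496

2620, 3019, 3418, 3817, 4216, 4615, 5014, 97, 496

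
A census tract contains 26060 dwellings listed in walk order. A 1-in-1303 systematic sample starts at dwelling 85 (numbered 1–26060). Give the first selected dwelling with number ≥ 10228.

10509

k = 1303
Steps past start: ⌈(10228 − 85)/1303⌉ = ⌈10143/1303⌉ = 8
Selected dwelling: 85 + 8×1303 = 10509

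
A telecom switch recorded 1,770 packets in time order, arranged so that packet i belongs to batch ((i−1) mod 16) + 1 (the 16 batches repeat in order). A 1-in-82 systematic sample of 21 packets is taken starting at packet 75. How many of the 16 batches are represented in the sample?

Consecutive selections differ by k = 82, so their batch numbers differ by 82 mod 16 = 2.
gcd(82, 16) = 2, so the sample visits 16/2 = 8 distinct residues mod 16.
Start 75 is batch 11; the batches hit are 1, 3, 5, 7, 9, 11, 13, 15.

8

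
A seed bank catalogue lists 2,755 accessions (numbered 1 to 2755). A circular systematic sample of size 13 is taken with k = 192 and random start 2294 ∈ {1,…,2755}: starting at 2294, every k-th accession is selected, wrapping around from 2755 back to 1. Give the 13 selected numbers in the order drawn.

Selection 1: 2294
Selection 2: 2294 + 192 = 2486
Selection 3: 2486 + 192 = 2678
Selection 4: 2678 + 192 = 2870 → 2870 − 2755 = 115
Selection 5: 115 + 192 = 307
Selection 6: 307 + 192 = 499
Selection 7: 499 + 192 = 691
Selection 8: 691 + 192 = 883
Selection 9: 883 + 192 = 1075
Selection 10: 1075 + 192 = 1267
Selection 11: 1267 + 192 = 1459
Selection 12: 1459 + 192 = 1651
Selection 13: 1651 + 192 = 1843

2294, 2486, 2678, 115, 307, 499, 691, 883, 1075, 1267, 1459, 1651, 1843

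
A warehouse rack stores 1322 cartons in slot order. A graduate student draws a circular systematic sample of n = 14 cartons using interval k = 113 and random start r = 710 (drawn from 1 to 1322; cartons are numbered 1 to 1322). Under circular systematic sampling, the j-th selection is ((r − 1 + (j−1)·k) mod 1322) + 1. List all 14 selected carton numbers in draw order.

710, 823, 936, 1049, 1162, 1275, 66, 179, 292, 405, 518, 631, 744, 857

Selection 1: 710
Selection 2: 710 + 113 = 823
Selection 3: 823 + 113 = 936
Selection 4: 936 + 113 = 1049
Selection 5: 1049 + 113 = 1162
Selection 6: 1162 + 113 = 1275
Selection 7: 1275 + 113 = 1388 → 1388 − 1322 = 66
Selection 8: 66 + 113 = 179
Selection 9: 179 + 113 = 292
Selection 10: 292 + 113 = 405
Selection 11: 405 + 113 = 518
Selection 12: 518 + 113 = 631
Selection 13: 631 + 113 = 744
Selection 14: 744 + 113 = 857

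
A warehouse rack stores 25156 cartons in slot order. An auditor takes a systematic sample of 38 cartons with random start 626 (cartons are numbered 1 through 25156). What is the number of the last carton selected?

k = 25156/38 = 662
38th selection = r + (38−1)·k = 626 + 37×662 = 626 + 24494 = 25120

25120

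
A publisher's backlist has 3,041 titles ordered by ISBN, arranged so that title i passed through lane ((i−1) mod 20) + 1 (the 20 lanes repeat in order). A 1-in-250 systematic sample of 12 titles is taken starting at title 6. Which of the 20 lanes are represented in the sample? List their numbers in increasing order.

6, 16

Consecutive selections differ by k = 250, so their lane numbers differ by 250 mod 20 = 10.
gcd(250, 20) = 10, so the sample visits 20/10 = 2 distinct residues mod 20.
Start 6 is lane 6; the lanes hit are 6, 16.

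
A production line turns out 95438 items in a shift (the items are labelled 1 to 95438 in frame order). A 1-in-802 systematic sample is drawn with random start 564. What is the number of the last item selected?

95200

k = 802
119th selection = r + (119−1)·k = 564 + 118×802 = 564 + 94636 = 95200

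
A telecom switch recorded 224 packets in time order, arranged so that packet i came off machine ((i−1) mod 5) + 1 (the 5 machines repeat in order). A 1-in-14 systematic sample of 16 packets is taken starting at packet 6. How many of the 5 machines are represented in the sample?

Consecutive selections differ by k = 14, so their machine numbers differ by 14 mod 5 = 4.
gcd(14, 5) = 1, so the sample visits 5/1 = 5 distinct residues mod 5.
Start 6 is machine 1; the machines hit are 1, 2, 3, 4, 5.

5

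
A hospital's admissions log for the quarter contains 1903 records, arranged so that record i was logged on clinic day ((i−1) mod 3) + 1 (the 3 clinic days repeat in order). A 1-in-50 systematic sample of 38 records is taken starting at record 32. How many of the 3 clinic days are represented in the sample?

3

Consecutive selections differ by k = 50, so their clinic day numbers differ by 50 mod 3 = 2.
gcd(50, 3) = 1, so the sample visits 3/1 = 3 distinct residues mod 3.
Start 32 is clinic day 2; the clinic days hit are 1, 2, 3.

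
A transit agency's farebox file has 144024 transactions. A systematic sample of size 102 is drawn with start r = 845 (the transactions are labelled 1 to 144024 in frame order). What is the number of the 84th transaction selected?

118041

k = 144024/102 = 1412
84th selection = r + (84−1)·k = 845 + 83×1412 = 845 + 117196 = 118041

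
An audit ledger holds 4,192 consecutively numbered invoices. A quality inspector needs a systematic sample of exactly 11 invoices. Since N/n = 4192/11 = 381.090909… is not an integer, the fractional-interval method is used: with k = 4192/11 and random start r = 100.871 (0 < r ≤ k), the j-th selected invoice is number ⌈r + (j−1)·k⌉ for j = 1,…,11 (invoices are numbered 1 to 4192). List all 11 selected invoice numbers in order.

101, 482, 864, 1245, 1626, 2007, 2388, 2769, 3150, 3531, 3912

j=1: r + 0k = 100.871 → ⌈·⌉ = 101
j=2: r + 1k = 481.961909… → ⌈·⌉ = 482
j=3: r + 2k = 863.052818… → ⌈·⌉ = 864
j=4: r + 3k = 1244.143727… → ⌈·⌉ = 1245
j=5: r + 4k = 1625.234636… → ⌈·⌉ = 1626
j=6: r + 5k = 2006.325545… → ⌈·⌉ = 2007
j=7: r + 6k = 2387.416454… → ⌈·⌉ = 2388
j=8: r + 7k = 2768.507363… → ⌈·⌉ = 2769
j=9: r + 8k = 3149.598272… → ⌈·⌉ = 3150
j=10: r + 9k = 3530.689181… → ⌈·⌉ = 3531
j=11: r + 10k = 3911.780090… → ⌈·⌉ = 3912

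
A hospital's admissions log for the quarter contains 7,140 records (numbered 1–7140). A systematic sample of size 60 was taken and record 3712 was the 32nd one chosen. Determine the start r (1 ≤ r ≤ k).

23

k = 7140/60 = 119
r = 3712 − (32−1)×119 = 3712 − 3689 = 23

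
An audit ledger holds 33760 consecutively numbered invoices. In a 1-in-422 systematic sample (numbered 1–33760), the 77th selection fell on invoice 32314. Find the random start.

k = 422
r = 32314 − (77−1)×422 = 32314 − 32072 = 242

242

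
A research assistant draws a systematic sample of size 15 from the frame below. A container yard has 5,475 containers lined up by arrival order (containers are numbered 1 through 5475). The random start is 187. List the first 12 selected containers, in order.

k = N/n = 5475/15 = 365
container 1: 187
container 2: 187 + 365 = 552
container 3: 552 + 365 = 917
container 4: 917 + 365 = 1282
container 5: 1282 + 365 = 1647
container 6: 1647 + 365 = 2012
container 7: 2012 + 365 = 2377
container 8: 2377 + 365 = 2742
container 9: 2742 + 365 = 3107
container 10: 3107 + 365 = 3472
container 11: 3472 + 365 = 3837
container 12: 3837 + 365 = 4202

187, 552, 917, 1282, 1647, 2012, 2377, 2742, 3107, 3472, 3837, 4202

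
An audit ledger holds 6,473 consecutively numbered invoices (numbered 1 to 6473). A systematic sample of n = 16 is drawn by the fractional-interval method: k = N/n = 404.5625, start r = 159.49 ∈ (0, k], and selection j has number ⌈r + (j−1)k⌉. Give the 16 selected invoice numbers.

j=1: r + 0k = 159.49 → ⌈·⌉ = 160
j=2: r + 1k = 564.0525 → ⌈·⌉ = 565
j=3: r + 2k = 968.615 → ⌈·⌉ = 969
j=4: r + 3k = 1373.1775 → ⌈·⌉ = 1374
j=5: r + 4k = 1777.74 → ⌈·⌉ = 1778
j=6: r + 5k = 2182.3025 → ⌈·⌉ = 2183
j=7: r + 6k = 2586.865 → ⌈·⌉ = 2587
j=8: r + 7k = 2991.4275 → ⌈·⌉ = 2992
j=9: r + 8k = 3395.99 → ⌈·⌉ = 3396
j=10: r + 9k = 3800.5525 → ⌈·⌉ = 3801
j=11: r + 10k = 4205.115 → ⌈·⌉ = 4206
j=12: r + 11k = 4609.6775 → ⌈·⌉ = 4610
j=13: r + 12k = 5014.24 → ⌈·⌉ = 5015
j=14: r + 13k = 5418.8025 → ⌈·⌉ = 5419
j=15: r + 14k = 5823.365 → ⌈·⌉ = 5824
j=16: r + 15k = 6227.9275 → ⌈·⌉ = 6228

160, 565, 969, 1374, 1778, 2183, 2587, 2992, 3396, 3801, 4206, 4610, 5015, 5419, 5824, 6228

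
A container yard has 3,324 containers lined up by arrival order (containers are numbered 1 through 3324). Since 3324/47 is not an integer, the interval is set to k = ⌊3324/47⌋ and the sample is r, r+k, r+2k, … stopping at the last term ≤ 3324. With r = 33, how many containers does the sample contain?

k = ⌊3324/47⌋ = 70
Achieved size = ⌊(3324 − 33)/70⌋ + 1 = ⌊3291/70⌋ + 1 = 47 + 1 = 48
(last selection: 33 + 47×70 = 3323 ≤ 3324; next would be 3393 > 3324)

48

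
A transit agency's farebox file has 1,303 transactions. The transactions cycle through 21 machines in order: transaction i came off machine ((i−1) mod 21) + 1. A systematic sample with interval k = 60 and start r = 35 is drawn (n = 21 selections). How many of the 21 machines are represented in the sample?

7

Consecutive selections differ by k = 60, so their machine numbers differ by 60 mod 21 = 18.
gcd(60, 21) = 3, so the sample visits 21/3 = 7 distinct residues mod 21.
Start 35 is machine 14; the machines hit are 2, 5, 8, 11, 14, 17, 20.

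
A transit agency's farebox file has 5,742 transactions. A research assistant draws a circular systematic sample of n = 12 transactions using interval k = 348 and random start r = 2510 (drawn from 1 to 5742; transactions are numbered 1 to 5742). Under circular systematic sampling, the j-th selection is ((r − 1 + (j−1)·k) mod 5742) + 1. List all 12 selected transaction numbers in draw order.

2510, 2858, 3206, 3554, 3902, 4250, 4598, 4946, 5294, 5642, 248, 596

Selection 1: 2510
Selection 2: 2510 + 348 = 2858
Selection 3: 2858 + 348 = 3206
Selection 4: 3206 + 348 = 3554
Selection 5: 3554 + 348 = 3902
Selection 6: 3902 + 348 = 4250
Selection 7: 4250 + 348 = 4598
Selection 8: 4598 + 348 = 4946
Selection 9: 4946 + 348 = 5294
Selection 10: 5294 + 348 = 5642
Selection 11: 5642 + 348 = 5990 → 5990 − 5742 = 248
Selection 12: 248 + 348 = 596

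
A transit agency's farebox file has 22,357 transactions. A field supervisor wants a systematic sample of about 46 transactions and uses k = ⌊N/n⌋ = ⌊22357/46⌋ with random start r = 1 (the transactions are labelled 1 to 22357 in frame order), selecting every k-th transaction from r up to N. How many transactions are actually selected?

47

k = ⌊22357/46⌋ = 486
Achieved size = ⌊(22357 − 1)/486⌋ + 1 = ⌊22356/486⌋ + 1 = 46 + 1 = 47
(last selection: 1 + 46×486 = 22357 ≤ 22357; next would be 22843 > 22357)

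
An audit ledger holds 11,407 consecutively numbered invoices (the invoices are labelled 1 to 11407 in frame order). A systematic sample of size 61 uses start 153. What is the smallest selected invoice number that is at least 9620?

k = 11407/61 = 187
Steps past start: ⌈(9620 − 153)/187⌉ = ⌈9467/187⌉ = 51
Selected invoice: 153 + 51×187 = 9690

9690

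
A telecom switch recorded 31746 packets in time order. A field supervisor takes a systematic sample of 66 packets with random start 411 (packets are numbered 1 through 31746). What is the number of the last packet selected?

k = 31746/66 = 481
66th selection = r + (66−1)·k = 411 + 65×481 = 411 + 31265 = 31676

31676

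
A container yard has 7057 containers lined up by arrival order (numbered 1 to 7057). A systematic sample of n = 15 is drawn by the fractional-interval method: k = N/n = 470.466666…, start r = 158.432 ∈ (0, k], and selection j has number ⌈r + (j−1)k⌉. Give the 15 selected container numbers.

j=1: r + 0k = 158.432 → ⌈·⌉ = 159
j=2: r + 1k = 628.898666… → ⌈·⌉ = 629
j=3: r + 2k = 1099.365333… → ⌈·⌉ = 1100
j=4: r + 3k = 1569.832 → ⌈·⌉ = 1570
j=5: r + 4k = 2040.298666… → ⌈·⌉ = 2041
j=6: r + 5k = 2510.765333… → ⌈·⌉ = 2511
j=7: r + 6k = 2981.232 → ⌈·⌉ = 2982
j=8: r + 7k = 3451.698666… → ⌈·⌉ = 3452
j=9: r + 8k = 3922.165333… → ⌈·⌉ = 3923
j=10: r + 9k = 4392.632 → ⌈·⌉ = 4393
j=11: r + 10k = 4863.098666… → ⌈·⌉ = 4864
j=12: r + 11k = 5333.565333… → ⌈·⌉ = 5334
j=13: r + 12k = 5804.032 → ⌈·⌉ = 5805
j=14: r + 13k = 6274.498666… → ⌈·⌉ = 6275
j=15: r + 14k = 6744.965333… → ⌈·⌉ = 6745

159, 629, 1100, 1570, 2041, 2511, 2982, 3452, 3923, 4393, 4864, 5334, 5805, 6275, 6745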